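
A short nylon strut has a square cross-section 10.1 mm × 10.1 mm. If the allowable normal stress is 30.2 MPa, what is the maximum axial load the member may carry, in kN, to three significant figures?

3.08 kN

A = 102 mm².
P_max = σ_allow · A = 30.2 · 102 = 3081 N = 3.081 kN.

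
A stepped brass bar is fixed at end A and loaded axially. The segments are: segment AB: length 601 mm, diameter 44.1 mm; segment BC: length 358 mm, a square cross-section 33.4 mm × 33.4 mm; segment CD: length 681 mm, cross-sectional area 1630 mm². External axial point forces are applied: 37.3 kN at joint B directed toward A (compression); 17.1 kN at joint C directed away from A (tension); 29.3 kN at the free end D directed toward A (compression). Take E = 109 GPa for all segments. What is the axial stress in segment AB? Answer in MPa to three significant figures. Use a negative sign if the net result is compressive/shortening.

Internal axial forces (sectioning from the free end, tension +): N_CD = -29.3 kN, N_BC = -12.2 kN, N_AB = -49.5 kN.
A_AB = 1527 mm².
σ_AB = N_AB/A_AB = -49500/1527 = -32.41 MPa.

-32.4 MPa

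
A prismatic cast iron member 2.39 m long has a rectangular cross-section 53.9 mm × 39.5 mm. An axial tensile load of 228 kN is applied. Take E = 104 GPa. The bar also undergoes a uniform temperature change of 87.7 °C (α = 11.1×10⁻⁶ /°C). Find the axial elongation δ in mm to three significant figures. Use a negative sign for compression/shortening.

A = 2129 mm².
δ_mech = NL/(AE) = 228000·2390/(2129·104000) = 2.461 mm.
δ_thermal = αLΔT = 11.1e-6·2390·87.7 = 2.327 mm.
δ = δ_mech + δ_thermal = 4.788 mm.

4.79 mm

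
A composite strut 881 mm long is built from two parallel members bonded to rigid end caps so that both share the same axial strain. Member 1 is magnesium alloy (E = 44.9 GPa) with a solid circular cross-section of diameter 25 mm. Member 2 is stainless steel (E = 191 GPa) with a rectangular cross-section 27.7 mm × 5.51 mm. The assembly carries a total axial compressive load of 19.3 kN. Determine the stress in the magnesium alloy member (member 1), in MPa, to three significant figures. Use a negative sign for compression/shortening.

A_1 = 490.9 mm².
A_2 = 152.6 mm².
Equal strain + equilibrium ⇒ each member carries load in proportion to AE: A₁E₁ = 22040000 N, A₂E₂ = 29150000 N, ΣAE = 51190000 N.
σ₁ = P·E₁/ΣAE = -19300·44900/51190000 = -16.93 MPa.

-16.9 MPa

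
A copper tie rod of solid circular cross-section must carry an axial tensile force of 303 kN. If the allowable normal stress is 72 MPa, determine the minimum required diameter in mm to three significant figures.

Required area A ≥ P/σ_allow = 303000/72 = 4208 mm².
For a solid circular section, d ≥ √(4A/π) = 73.2 mm.

73.2 mm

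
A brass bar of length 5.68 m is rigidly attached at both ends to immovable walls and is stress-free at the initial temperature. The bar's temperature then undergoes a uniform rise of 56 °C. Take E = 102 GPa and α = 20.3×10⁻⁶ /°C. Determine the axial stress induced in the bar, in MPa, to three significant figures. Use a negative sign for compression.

-116 MPa

Free thermal expansion αLΔT = 20.3e-6 · 5680 · 56 = 6.457 mm.
The walls impose strain ε = −(6.457)/5680 = -1.1368e-03; σ = Eε = 102000 · -1.1368e-03 = -116 MPa.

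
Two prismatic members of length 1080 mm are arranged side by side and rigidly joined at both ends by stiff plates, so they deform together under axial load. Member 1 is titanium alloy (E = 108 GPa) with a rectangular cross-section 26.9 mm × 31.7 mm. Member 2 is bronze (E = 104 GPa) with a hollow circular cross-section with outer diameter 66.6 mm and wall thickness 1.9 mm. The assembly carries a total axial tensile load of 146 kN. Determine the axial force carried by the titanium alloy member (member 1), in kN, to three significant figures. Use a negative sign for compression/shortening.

102 kN

A_1 = 852.7 mm².
A_2 = 386.2 mm².
Equal strain + equilibrium ⇒ each member carries load in proportion to AE: A₁E₁ = 92090000 N, A₂E₂ = 40160000 N, ΣAE = 132300000 N.
F₁ = P·A₁E₁/ΣAE = 146000·92090000/132300000 = 101700 N.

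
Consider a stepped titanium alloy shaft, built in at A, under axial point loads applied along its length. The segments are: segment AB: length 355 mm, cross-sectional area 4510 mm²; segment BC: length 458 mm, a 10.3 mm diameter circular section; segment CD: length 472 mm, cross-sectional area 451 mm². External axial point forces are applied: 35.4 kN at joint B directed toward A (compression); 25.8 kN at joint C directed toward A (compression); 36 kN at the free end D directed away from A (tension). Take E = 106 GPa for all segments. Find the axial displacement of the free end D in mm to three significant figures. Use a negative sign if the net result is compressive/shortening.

Internal axial forces (sectioning from the free end, tension +): N_CD = 36 kN, N_BC = 10.2 kN, N_AB = -25.2 kN.
A_BC = 83.32 mm².
δ_AB = -25200·355/(4510·106000) = -0.01871 mm
δ_BC = 10200·458/(83.32·106000) = 0.5289 mm
δ_CD = 36000·472/(451·106000) = 0.3554 mm
δ = Σδ_i = 0.8657 mm.

0.866 mm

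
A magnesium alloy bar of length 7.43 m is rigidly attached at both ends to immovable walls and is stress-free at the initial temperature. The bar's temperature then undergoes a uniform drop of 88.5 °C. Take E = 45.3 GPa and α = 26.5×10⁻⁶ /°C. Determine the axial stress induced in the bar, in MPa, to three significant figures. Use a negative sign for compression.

106 MPa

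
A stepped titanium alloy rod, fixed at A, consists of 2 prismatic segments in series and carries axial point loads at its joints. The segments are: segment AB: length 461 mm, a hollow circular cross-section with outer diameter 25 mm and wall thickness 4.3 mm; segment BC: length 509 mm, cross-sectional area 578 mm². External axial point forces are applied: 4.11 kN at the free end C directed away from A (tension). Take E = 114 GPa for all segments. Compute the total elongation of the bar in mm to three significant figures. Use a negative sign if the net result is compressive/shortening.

Internal axial forces (sectioning from the free end, tension +): N_BC = 4.11 kN, N_AB = 4.11 kN.
A_AB = 279.6 mm².
δ_AB = 4110·461/(279.6·114000) = 0.05944 mm
δ_BC = 4110·509/(578·114000) = 0.03175 mm
δ = Σδ_i = 0.09118 mm.

0.0912 mm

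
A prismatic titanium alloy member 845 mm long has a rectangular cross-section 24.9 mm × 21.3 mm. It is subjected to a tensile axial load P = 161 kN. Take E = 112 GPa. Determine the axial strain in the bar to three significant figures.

0.00271

A = 530.4 mm².
σ = N/A = 303.6 MPa; ε = σ/E = 303.6/112000 = 2.710e-03.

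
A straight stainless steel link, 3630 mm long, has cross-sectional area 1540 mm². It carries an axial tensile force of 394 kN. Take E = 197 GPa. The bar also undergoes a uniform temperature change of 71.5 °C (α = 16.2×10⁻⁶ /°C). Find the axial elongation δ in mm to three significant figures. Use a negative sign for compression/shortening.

δ_mech = NL/(AE) = 394000·3630/(1540·197000) = 4.714 mm.
δ_thermal = αLΔT = 16.2e-6·3630·71.5 = 4.205 mm.
δ = δ_mech + δ_thermal = 8.919 mm.

8.92 mm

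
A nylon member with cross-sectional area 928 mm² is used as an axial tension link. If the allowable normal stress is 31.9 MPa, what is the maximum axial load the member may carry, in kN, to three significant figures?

P_max = σ_allow · A = 31.9 · 928 = 29600 N = 29.6 kN.

29.6 kN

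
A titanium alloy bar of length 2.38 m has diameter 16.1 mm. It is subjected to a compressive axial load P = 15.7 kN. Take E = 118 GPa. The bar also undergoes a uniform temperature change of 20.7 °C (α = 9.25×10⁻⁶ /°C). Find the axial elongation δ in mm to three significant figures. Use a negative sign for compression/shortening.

A = 203.6 mm².
δ_mech = NL/(AE) = -15700·2380/(203.6·118000) = -1.555 mm.
δ_thermal = αLΔT = 9.25e-6·2380·20.7 = 0.4557 mm.
δ = δ_mech + δ_thermal = -1.1 mm.

-1.10 mm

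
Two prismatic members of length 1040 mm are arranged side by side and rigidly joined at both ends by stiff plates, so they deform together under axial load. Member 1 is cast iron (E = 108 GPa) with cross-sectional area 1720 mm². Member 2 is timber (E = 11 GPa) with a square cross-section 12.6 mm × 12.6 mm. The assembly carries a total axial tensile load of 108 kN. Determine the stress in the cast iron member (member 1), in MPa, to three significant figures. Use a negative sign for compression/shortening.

62.2 MPa

A_2 = 158.8 mm².
Equal strain + equilibrium ⇒ each member carries load in proportion to AE: A₁E₁ = 185800000 N, A₂E₂ = 1746000 N, ΣAE = 187500000 N.
σ₁ = P·E₁/ΣAE = 108000·108000/187500000 = 62.21 MPa.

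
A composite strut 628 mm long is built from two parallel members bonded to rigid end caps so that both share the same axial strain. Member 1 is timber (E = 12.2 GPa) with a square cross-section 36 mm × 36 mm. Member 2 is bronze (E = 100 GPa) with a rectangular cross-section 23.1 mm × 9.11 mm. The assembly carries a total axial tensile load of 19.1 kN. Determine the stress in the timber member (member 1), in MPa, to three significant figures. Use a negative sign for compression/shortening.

A_1 = 1296 mm².
A_2 = 210.4 mm².
Equal strain + equilibrium ⇒ each member carries load in proportion to AE: A₁E₁ = 15810000 N, A₂E₂ = 21040000 N, ΣAE = 36860000 N.
σ₁ = P·E₁/ΣAE = 19100·12200/36860000 = 6.323 MPa.

6.32 MPa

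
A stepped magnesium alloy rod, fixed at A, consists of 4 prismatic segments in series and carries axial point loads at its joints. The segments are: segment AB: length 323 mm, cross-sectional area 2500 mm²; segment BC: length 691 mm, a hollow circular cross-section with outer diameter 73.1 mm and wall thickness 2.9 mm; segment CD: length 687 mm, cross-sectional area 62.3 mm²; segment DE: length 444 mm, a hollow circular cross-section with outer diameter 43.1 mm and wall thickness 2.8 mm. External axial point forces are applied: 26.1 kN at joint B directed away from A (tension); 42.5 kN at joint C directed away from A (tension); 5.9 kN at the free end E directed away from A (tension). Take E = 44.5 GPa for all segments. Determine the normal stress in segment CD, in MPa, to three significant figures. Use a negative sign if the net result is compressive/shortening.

Internal axial forces (sectioning from the free end, tension +): N_DE = 5.9 kN, N_CD = 5.9 kN, N_BC = 48.4 kN, N_AB = 74.5 kN.
σ_CD = N_CD/A_CD = 5900/62.3 = 94.7 MPa.

94.7 MPa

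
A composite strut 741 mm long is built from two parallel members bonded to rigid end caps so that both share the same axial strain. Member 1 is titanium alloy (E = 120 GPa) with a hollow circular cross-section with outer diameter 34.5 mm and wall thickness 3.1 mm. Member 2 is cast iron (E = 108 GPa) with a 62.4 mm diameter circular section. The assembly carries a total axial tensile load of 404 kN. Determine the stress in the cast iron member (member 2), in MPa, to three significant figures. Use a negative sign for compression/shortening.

119 MPa

A_1 = 305.8 mm².
A_2 = 3058 mm².
Equal strain + equilibrium ⇒ each member carries load in proportion to AE: A₁E₁ = 36700000 N, A₂E₂ = 330300000 N, ΣAE = 367000000 N.
σ₂ = P·E₂/ΣAE = 404000·108000/367000000 = 118.9 MPa.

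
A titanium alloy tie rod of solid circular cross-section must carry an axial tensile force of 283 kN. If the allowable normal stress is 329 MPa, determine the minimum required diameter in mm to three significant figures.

Required area A ≥ P/σ_allow = 283000/329 = 860.2 mm².
For a solid circular section, d ≥ √(4A/π) = 33.09 mm.

33.1 mm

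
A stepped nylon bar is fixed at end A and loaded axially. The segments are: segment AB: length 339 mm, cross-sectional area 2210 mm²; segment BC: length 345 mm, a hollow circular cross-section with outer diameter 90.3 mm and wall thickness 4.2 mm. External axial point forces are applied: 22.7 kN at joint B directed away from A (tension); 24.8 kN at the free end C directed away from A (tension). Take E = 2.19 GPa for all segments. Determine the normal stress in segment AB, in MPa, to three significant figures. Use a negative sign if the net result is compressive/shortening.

Internal axial forces (sectioning from the free end, tension +): N_BC = 24.8 kN, N_AB = 47.5 kN.
σ_AB = N_AB/A_AB = 47500/2210 = 21.49 MPa.

21.5 MPa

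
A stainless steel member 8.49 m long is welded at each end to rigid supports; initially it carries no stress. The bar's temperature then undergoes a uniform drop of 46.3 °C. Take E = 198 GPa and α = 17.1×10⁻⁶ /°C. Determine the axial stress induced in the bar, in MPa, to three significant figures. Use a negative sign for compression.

Free thermal expansion αLΔT = 17.1e-6 · 8490 · -46.3 = -6.722 mm.
The walls impose strain ε = −(-6.722)/8490 = 7.9173e-04; σ = Eε = 198000 · 7.9173e-04 = 156.8 MPa.

157 MPa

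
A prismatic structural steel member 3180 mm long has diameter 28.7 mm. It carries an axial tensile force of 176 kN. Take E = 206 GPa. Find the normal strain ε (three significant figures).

A = 646.9 mm².
σ = N/A = 272.1 MPa; ε = σ/E = 272.1/206000 = 1.321e-03.

0.00132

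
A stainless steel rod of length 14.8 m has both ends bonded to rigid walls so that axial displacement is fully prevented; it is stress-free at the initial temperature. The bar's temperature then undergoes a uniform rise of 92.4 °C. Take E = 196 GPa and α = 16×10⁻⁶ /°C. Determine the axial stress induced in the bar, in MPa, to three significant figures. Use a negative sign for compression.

Free thermal expansion αLΔT = 16e-6 · 14800 · 92.4 = 21.88 mm.
The walls impose strain ε = −(21.88)/14800 = -1.4784e-03; σ = Eε = 196000 · -1.4784e-03 = -289.8 MPa.

-290 MPa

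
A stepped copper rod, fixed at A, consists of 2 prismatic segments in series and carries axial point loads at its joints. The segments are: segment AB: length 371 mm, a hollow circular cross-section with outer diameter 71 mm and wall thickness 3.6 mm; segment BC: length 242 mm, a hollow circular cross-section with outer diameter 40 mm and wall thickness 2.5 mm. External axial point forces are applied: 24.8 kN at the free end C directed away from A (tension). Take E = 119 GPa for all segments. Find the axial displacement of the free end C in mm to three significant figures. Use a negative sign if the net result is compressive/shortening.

Internal axial forces (sectioning from the free end, tension +): N_BC = 24.8 kN, N_AB = 24.8 kN.
A_AB = 762.3 mm².
A_BC = 294.5 mm².
δ_AB = 24800·371/(762.3·119000) = 0.1014 mm
δ_BC = 24800·242/(294.5·119000) = 0.1712 mm
δ = Σδ_i = 0.2727 mm.

0.273 mm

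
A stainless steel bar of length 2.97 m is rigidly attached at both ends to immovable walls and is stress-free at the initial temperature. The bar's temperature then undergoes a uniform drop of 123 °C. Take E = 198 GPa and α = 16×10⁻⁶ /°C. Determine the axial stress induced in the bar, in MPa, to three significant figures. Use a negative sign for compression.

390 MPa

Free thermal expansion αLΔT = 16e-6 · 2970 · -123 = -5.845 mm.
The walls impose strain ε = −(-5.845)/2970 = 1.9680e-03; σ = Eε = 198000 · 1.9680e-03 = 389.7 MPa.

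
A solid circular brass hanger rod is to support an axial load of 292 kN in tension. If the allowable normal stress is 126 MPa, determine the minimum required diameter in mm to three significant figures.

54.3 mm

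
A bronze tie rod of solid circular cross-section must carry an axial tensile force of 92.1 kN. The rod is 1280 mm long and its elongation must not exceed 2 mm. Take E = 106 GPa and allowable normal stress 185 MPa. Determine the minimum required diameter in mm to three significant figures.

Required area A ≥ P/σ_allow = 92100/185 = 497.8 mm².
For a solid circular section, d ≥ √(4A/π) = 25.18 mm.
Elongation limit: A ≥ PL/(Eδ_allow) = 92100·1280/(106000·2) = 556.1 mm² ⇒ d ≥ 26.61 mm.
The elongation limit governs.

26.6 mm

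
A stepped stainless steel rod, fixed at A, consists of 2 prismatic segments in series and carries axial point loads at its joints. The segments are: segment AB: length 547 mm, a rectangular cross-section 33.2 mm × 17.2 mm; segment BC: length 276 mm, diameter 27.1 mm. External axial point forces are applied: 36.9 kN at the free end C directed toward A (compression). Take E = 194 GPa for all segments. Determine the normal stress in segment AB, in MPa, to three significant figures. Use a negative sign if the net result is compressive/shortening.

Internal axial forces (sectioning from the free end, tension +): N_BC = -36.9 kN, N_AB = -36.9 kN.
A_AB = 571 mm².
σ_AB = N_AB/A_AB = -36900/571 = -64.62 MPa.

-64.6 MPa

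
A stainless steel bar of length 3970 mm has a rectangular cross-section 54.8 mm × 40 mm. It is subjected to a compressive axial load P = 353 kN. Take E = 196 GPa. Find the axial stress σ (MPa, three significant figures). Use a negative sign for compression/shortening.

-161 MPa

A = 2192 mm².
σ = N/A = -353000/2192 = -161 MPa.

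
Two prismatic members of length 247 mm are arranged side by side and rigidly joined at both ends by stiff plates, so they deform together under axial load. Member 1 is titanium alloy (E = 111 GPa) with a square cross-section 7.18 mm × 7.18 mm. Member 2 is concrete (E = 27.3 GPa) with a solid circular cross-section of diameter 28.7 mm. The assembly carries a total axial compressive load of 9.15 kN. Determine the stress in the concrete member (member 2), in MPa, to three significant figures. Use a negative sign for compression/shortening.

-10.7 MPa

A_1 = 51.55 mm².
A_2 = 646.9 mm².
Equal strain + equilibrium ⇒ each member carries load in proportion to AE: A₁E₁ = 5722000 N, A₂E₂ = 17660000 N, ΣAE = 23380000 N.
σ₂ = P·E₂/ΣAE = -9150·27300/23380000 = -10.68 MPa.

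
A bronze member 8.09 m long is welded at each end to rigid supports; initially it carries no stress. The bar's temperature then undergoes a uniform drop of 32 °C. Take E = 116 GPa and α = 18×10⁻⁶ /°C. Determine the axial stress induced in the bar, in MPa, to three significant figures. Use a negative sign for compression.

66.8 MPa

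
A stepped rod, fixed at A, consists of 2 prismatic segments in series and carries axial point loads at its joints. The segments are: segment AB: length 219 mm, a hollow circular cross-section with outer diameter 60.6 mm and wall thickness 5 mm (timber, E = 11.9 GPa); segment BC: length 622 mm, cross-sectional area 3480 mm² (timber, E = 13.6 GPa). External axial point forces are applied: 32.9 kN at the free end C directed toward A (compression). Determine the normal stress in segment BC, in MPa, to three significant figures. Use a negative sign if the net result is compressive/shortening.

-9.45 MPa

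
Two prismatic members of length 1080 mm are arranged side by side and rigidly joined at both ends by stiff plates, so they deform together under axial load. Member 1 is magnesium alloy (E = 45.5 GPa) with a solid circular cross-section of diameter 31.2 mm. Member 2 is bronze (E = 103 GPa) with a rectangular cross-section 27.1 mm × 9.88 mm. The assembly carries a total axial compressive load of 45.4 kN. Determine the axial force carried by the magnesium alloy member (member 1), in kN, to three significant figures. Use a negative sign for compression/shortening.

-25.3 kN

A_1 = 764.5 mm².
A_2 = 267.7 mm².
Equal strain + equilibrium ⇒ each member carries load in proportion to AE: A₁E₁ = 34790000 N, A₂E₂ = 27580000 N, ΣAE = 62360000 N.
F₁ = P·A₁E₁/ΣAE = -45400·34790000/62360000 = -25320 N.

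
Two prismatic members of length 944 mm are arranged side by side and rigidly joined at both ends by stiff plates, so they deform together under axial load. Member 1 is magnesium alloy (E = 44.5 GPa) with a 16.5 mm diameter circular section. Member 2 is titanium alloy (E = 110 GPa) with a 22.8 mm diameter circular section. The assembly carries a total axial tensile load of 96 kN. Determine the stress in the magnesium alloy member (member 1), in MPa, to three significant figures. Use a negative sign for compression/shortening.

A_1 = 213.8 mm².
A_2 = 408.3 mm².
Equal strain + equilibrium ⇒ each member carries load in proportion to AE: A₁E₁ = 9515000 N, A₂E₂ = 44910000 N, ΣAE = 54430000 N.
σ₁ = P·E₁/ΣAE = 96000·44500/54430000 = 78.49 MPa.

78.5 MPa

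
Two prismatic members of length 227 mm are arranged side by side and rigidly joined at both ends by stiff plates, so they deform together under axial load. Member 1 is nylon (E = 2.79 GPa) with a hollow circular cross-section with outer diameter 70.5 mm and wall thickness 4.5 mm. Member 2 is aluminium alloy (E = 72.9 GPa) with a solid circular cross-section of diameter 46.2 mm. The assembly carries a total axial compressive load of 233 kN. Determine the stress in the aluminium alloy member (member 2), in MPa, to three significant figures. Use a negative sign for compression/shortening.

A_1 = 933.1 mm².
A_2 = 1676 mm².
Equal strain + equilibrium ⇒ each member carries load in proportion to AE: A₁E₁ = 2603000 N, A₂E₂ = 122200000 N, ΣAE = 124800000 N.
σ₂ = P·E₂/ΣAE = -233000·72900/124800000 = -136.1 MPa.

-136 MPa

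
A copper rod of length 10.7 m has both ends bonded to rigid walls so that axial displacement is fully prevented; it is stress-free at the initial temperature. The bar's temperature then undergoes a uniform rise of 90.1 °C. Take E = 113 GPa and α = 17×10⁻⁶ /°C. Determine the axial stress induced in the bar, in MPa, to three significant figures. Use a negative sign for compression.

Free thermal expansion αLΔT = 17e-6 · 10700 · 90.1 = 16.39 mm.
The walls impose strain ε = −(16.39)/10700 = -1.5317e-03; σ = Eε = 113000 · -1.5317e-03 = -173.1 MPa.

-173 MPa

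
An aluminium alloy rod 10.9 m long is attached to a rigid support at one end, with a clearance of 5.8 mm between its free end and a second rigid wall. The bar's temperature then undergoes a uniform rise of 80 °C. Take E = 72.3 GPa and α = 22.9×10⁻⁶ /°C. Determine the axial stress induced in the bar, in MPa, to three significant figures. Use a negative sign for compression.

-94.0 MPa

Free thermal expansion αLΔT = 22.9e-6 · 10900 · 80 = 19.97 mm.
The walls engage after the gap closes; constrained expansion = 19.97 − 5.8 = 14.17 mm.
The walls impose strain ε = −(14.17)/10900 = -1.2999e-03; σ = Eε = 72300 · -1.2999e-03 = -93.98 MPa.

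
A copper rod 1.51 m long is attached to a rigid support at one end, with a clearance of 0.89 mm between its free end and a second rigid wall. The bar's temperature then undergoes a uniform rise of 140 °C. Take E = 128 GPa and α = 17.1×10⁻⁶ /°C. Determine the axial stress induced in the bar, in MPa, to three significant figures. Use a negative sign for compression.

Free thermal expansion αLΔT = 17.1e-6 · 1510 · 140 = 3.615 mm.
The walls engage after the gap closes; constrained expansion = 3.615 − 0.89 = 2.725 mm.
The walls impose strain ε = −(2.725)/1510 = -1.8046e-03; σ = Eε = 128000 · -1.8046e-03 = -231 MPa.

-231 MPa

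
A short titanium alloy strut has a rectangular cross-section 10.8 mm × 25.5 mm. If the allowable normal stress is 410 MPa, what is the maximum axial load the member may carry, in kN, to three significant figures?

113 kN

A = 275.4 mm².
P_max = σ_allow · A = 410 · 275.4 = 112900 N = 112.9 kN.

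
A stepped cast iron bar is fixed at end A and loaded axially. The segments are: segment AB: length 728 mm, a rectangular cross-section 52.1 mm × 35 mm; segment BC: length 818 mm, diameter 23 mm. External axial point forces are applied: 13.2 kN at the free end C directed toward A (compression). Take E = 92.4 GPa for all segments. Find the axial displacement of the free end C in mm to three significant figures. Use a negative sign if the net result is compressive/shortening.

Internal axial forces (sectioning from the free end, tension +): N_BC = -13.2 kN, N_AB = -13.2 kN.
A_AB = 1824 mm².
A_BC = 415.5 mm².
δ_AB = -13200·728/(1824·92400) = -0.05703 mm
δ_BC = -13200·818/(415.5·92400) = -0.2813 mm
δ = Σδ_i = -0.3383 mm.

-0.338 mm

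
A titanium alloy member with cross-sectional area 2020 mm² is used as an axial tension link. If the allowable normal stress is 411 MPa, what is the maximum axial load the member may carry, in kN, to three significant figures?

P_max = σ_allow · A = 411 · 2020 = 830200 N = 830.2 kN.

830 kN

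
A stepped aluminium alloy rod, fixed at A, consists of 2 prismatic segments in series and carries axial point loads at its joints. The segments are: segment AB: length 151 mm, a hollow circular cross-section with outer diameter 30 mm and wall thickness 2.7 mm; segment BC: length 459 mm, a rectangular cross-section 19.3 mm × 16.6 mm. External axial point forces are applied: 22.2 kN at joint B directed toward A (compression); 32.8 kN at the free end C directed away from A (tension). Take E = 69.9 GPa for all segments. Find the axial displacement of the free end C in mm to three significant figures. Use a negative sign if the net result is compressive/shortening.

0.771 mm

Internal axial forces (sectioning from the free end, tension +): N_BC = 32.8 kN, N_AB = 10.6 kN.
A_AB = 231.6 mm².
A_BC = 320.4 mm².
δ_AB = 10600·151/(231.6·69900) = 0.09888 mm
δ_BC = 32800·459/(320.4·69900) = 0.6723 mm
δ = Σδ_i = 0.7712 mm.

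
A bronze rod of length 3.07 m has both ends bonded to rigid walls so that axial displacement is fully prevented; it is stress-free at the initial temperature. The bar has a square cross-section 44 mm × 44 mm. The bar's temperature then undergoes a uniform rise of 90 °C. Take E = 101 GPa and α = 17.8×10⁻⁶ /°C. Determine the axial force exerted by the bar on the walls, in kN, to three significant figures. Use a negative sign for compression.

Free thermal expansion αLΔT = 17.8e-6 · 3070 · 90 = 4.918 mm.
The walls impose strain ε = −(4.918)/3070 = -1.6020e-03; σ = Eε = 101000 · -1.6020e-03 = -161.8 MPa.
Wall reaction R = σ·A = -161.8·1936 = -313200 N = -313.2 kN.

-313 kN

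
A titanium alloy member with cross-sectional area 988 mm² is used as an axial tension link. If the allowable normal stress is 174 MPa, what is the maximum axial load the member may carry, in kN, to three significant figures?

P_max = σ_allow · A = 174 · 988 = 171900 N = 171.9 kN.

172 kN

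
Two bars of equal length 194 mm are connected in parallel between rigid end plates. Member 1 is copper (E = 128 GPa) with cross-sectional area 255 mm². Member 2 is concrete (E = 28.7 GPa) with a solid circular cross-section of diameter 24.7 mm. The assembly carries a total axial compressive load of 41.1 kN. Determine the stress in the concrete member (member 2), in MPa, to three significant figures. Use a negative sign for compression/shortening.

-25.4 MPa

A_2 = 479.2 mm².
Equal strain + equilibrium ⇒ each member carries load in proportion to AE: A₁E₁ = 32640000 N, A₂E₂ = 13750000 N, ΣAE = 46390000 N.
σ₂ = P·E₂/ΣAE = -41100·28700/46390000 = -25.43 MPa.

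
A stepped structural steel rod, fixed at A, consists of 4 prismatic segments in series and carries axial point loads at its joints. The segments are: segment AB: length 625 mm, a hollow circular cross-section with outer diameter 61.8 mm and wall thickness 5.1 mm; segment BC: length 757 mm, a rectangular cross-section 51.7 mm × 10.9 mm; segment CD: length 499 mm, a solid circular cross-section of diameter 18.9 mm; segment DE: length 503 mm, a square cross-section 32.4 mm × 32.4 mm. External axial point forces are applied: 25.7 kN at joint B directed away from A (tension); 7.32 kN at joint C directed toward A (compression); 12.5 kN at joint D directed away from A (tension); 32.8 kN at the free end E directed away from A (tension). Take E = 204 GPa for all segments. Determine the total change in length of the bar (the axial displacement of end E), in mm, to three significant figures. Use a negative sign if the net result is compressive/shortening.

Internal axial forces (sectioning from the free end, tension +): N_DE = 32.8 kN, N_CD = 45.3 kN, N_BC = 37.98 kN, N_AB = 63.68 kN.
A_AB = 908.5 mm².
A_BC = 563.5 mm².
A_CD = 280.6 mm².
A_DE = 1050 mm².
δ_AB = 63680·625/(908.5·204000) = 0.2148 mm
δ_BC = 37980·757/(563.5·204000) = 0.2501 mm
δ_CD = 45300·499/(280.6·204000) = 0.395 mm
δ_DE = 32800·503/(1050·204000) = 0.07704 mm
δ = Σδ_i = 0.9369 mm.

0.937 mm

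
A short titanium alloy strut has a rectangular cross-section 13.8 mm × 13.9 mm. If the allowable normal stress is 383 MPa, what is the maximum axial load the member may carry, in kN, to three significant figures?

73.5 kN

A = 191.8 mm².
P_max = σ_allow · A = 383 · 191.8 = 73470 N = 73.47 kN.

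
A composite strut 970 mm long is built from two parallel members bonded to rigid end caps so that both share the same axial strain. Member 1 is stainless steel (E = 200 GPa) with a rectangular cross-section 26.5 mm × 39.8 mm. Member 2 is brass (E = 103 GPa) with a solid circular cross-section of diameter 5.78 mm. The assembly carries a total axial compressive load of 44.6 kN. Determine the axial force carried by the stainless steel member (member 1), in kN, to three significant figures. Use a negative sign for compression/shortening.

-44.0 kN

A_1 = 1055 mm².
A_2 = 26.24 mm².
Equal strain + equilibrium ⇒ each member carries load in proportion to AE: A₁E₁ = 210900000 N, A₂E₂ = 2703000 N, ΣAE = 213600000 N.
F₁ = P·A₁E₁/ΣAE = -44600·210900000/213600000 = -44040 N.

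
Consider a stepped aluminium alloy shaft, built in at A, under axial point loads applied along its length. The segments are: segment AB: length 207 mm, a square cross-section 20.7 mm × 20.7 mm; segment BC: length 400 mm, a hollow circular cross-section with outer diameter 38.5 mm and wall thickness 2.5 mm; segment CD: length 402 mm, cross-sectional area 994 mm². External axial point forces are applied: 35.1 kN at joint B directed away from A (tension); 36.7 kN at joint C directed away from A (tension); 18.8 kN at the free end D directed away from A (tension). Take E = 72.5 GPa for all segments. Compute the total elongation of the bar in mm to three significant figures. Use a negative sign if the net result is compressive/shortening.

1.79 mm

Internal axial forces (sectioning from the free end, tension +): N_CD = 18.8 kN, N_BC = 55.5 kN, N_AB = 90.6 kN.
A_AB = 428.5 mm².
A_BC = 282.7 mm².
δ_AB = 90600·207/(428.5·72500) = 0.6037 mm
δ_BC = 55500·400/(282.7·72500) = 1.083 mm
δ_CD = 18800·402/(994·72500) = 0.1049 mm
δ = Σδ_i = 1.792 mm.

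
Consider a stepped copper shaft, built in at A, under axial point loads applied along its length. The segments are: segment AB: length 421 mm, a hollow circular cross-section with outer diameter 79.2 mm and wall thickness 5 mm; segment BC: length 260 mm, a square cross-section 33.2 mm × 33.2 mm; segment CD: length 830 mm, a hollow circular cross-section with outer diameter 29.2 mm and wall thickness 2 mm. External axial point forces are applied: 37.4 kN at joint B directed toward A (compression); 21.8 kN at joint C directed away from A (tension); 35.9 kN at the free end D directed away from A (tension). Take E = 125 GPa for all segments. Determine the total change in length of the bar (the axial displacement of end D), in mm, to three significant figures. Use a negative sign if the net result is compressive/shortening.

Internal axial forces (sectioning from the free end, tension +): N_CD = 35.9 kN, N_BC = 57.7 kN, N_AB = 20.3 kN.
A_AB = 1166 mm².
A_BC = 1102 mm².
A_CD = 170.9 mm².
δ_AB = 20300·421/(1166·125000) = 0.05866 mm
δ_BC = 57700·260/(1102·125000) = 0.1089 mm
δ_CD = 35900·830/(170.9·125000) = 1.395 mm
δ = Σδ_i = 1.562 mm.

1.56 mm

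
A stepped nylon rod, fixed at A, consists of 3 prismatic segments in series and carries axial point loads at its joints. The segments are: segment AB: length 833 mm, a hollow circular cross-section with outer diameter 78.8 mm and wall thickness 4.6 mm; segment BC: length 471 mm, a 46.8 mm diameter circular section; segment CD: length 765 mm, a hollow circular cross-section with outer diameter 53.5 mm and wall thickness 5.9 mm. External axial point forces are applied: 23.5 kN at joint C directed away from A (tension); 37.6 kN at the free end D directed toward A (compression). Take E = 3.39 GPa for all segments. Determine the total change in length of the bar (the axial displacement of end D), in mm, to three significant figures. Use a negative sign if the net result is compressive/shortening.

-14.0 mm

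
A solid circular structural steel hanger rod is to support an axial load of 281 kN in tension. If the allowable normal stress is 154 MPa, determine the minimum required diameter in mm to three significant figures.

48.2 mm

Required area A ≥ P/σ_allow = 281000/154 = 1825 mm².
For a solid circular section, d ≥ √(4A/π) = 48.2 mm.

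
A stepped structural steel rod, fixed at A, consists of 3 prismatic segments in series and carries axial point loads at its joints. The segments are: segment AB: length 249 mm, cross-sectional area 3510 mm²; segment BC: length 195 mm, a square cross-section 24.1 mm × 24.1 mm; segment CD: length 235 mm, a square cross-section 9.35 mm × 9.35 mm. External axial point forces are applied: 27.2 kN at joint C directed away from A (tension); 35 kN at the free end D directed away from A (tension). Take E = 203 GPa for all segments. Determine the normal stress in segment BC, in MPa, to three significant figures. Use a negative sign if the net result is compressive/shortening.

107 MPa

Internal axial forces (sectioning from the free end, tension +): N_CD = 35 kN, N_BC = 62.2 kN, N_AB = 62.2 kN.
A_BC = 580.8 mm².
σ_BC = N_BC/A_BC = 62200/580.8 = 107.1 MPa.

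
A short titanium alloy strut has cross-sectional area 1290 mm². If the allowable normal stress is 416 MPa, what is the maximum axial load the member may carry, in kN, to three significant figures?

537 kN

P_max = σ_allow · A = 416 · 1290 = 536600 N = 536.6 kN.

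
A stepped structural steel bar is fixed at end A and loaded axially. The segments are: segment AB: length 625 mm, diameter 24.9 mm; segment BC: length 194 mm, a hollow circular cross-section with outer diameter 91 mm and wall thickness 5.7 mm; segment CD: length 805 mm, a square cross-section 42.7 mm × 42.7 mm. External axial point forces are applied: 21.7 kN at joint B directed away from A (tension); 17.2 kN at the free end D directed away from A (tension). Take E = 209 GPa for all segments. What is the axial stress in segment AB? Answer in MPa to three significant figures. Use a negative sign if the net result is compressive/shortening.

Internal axial forces (sectioning from the free end, tension +): N_CD = 17.2 kN, N_BC = 17.2 kN, N_AB = 38.9 kN.
A_AB = 487 mm².
σ_AB = N_AB/A_AB = 38900/487 = 79.88 MPa.

79.9 MPa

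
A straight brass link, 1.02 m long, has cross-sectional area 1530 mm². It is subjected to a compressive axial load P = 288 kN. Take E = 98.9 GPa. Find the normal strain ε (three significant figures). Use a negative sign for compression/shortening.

-0.00190

σ = N/A = -188.2 MPa; ε = σ/E = -188.2/98900 = -1.903e-03.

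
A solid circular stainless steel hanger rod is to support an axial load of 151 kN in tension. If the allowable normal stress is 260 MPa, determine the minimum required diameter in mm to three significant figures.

27.2 mm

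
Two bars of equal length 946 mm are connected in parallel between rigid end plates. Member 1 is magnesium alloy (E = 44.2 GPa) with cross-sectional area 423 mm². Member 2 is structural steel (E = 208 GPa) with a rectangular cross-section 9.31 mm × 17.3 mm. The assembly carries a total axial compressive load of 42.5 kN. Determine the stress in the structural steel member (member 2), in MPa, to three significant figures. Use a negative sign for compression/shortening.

A_2 = 161.1 mm².
Equal strain + equilibrium ⇒ each member carries load in proportion to AE: A₁E₁ = 18700000 N, A₂E₂ = 33500000 N, ΣAE = 52200000 N.
σ₂ = P·E₂/ΣAE = -42500·208000/52200000 = -169.4 MPa.

-169 MPa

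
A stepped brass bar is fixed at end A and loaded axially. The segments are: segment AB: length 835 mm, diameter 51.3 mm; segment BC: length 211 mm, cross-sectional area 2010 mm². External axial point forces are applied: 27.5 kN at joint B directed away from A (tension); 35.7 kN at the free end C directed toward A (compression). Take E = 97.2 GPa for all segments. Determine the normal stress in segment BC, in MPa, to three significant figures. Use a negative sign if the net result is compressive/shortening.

Internal axial forces (sectioning from the free end, tension +): N_BC = -35.7 kN, N_AB = -8.2 kN.
σ_BC = N_BC/A_BC = -35700/2010 = -17.76 MPa.

-17.8 MPa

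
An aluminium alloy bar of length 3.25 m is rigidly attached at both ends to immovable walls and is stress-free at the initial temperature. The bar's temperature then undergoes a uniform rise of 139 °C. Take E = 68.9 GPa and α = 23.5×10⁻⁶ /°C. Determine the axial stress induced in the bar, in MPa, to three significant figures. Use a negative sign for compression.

Free thermal expansion αLΔT = 23.5e-6 · 3250 · 139 = 10.62 mm.
The walls impose strain ε = −(10.62)/3250 = -3.2665e-03; σ = Eε = 68900 · -3.2665e-03 = -225.1 MPa.

-225 MPa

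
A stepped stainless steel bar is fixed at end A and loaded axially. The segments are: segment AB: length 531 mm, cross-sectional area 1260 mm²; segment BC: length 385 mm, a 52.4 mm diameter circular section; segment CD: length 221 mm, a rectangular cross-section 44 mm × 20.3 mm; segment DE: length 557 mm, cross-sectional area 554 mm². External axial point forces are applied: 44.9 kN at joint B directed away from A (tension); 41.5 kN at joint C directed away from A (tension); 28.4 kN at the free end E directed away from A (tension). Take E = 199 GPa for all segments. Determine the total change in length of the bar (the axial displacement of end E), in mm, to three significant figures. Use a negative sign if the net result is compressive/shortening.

0.485 mm

Internal axial forces (sectioning from the free end, tension +): N_DE = 28.4 kN, N_CD = 28.4 kN, N_BC = 69.9 kN, N_AB = 114.8 kN.
A_BC = 2157 mm².
A_CD = 893.2 mm².
δ_AB = 114800·531/(1260·199000) = 0.2431 mm
δ_BC = 69900·385/(2157·199000) = 0.06271 mm
δ_CD = 28400·221/(893.2·199000) = 0.03531 mm
δ_DE = 28400·557/(554·199000) = 0.1435 mm
δ = Σδ_i = 0.4846 mm.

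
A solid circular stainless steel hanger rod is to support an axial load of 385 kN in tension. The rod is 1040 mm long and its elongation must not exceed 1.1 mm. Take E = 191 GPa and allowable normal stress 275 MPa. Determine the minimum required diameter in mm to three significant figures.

49.3 mm

Required area A ≥ P/σ_allow = 385000/275 = 1400 mm².
For a solid circular section, d ≥ √(4A/π) = 42.22 mm.
Elongation limit: A ≥ PL/(Eδ_allow) = 385000·1040/(191000·1.1) = 1906 mm² ⇒ d ≥ 49.26 mm.
The elongation limit governs.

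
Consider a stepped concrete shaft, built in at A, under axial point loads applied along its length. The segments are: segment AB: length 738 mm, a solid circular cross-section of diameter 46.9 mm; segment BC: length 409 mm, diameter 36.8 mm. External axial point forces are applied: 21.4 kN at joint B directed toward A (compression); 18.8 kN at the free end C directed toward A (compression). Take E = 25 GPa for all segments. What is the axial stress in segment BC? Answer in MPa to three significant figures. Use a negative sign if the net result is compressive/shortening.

Internal axial forces (sectioning from the free end, tension +): N_BC = -18.8 kN, N_AB = -40.2 kN.
A_BC = 1064 mm².
σ_BC = N_BC/A_BC = -18800/1064 = -17.68 MPa.

-17.7 MPa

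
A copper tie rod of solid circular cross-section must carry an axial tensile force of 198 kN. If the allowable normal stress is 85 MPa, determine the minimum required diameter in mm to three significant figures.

Required area A ≥ P/σ_allow = 198000/85 = 2329 mm².
For a solid circular section, d ≥ √(4A/π) = 54.46 mm.

54.5 mm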